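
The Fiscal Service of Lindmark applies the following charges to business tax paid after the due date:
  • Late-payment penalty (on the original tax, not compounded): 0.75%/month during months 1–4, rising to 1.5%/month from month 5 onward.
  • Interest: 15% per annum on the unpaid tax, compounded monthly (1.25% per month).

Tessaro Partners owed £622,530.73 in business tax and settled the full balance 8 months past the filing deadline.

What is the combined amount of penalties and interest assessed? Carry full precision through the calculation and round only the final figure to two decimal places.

Penalty, months 1–4: 4 × 0.75% × £622,530.73 = £18,675.92…
Penalty, months 5–8: 4 × 1.5% × £622,530.73 = £37,351.84…
Interest: £622,530.73 × ((1 + 0.0125)^8 − 1) = £622,530.73 × 0.1044861… = £65,045.8088…
Penalties + interest = £56,027.7657 + £65,045.8088… = £121,073.57

£121,073.57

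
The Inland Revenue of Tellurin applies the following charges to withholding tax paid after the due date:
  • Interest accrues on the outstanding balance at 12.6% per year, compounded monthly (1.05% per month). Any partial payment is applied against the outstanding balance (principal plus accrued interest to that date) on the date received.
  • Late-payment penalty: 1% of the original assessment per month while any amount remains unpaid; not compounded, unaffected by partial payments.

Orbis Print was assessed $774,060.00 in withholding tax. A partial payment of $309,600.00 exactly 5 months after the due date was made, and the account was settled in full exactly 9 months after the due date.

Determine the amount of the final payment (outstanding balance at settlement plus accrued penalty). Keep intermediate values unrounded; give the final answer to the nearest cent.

Balance at month 5: $774,060.0000 × (1 + 0.0105)^5 = $815,560.5590…
After $309,600.00 payment: $815,560.5590… − $309,600.00 = $505,960.5590…
Balance at month 9: $505,960.5590… × (1 + 0.0105)^4 = $527,547.9444…
Penalty: 9 × 1% × $774,060.00 = $69,665.40
Final settlement = outstanding balance + penalty = $527,547.9444… + $69,665.40 = $597,213.34

$597,213.34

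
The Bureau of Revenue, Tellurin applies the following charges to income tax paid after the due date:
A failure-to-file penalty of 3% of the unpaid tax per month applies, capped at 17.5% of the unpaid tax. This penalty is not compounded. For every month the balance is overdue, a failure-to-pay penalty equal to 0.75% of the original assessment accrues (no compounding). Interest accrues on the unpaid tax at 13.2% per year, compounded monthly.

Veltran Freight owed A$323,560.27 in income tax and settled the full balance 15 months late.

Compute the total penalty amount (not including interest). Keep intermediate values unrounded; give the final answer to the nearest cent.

A$93,023.58

Failure-to-file: 15 × 3% × A$323,560.27 = A$145,602.12…, capped at 17.5% × A$323,560.27 = A$56,623.05…
Failure-to-pay penalty: 15 × 0.75% × A$323,560.27 = A$36,400.53…
Total penalty = A$56,623.05… + A$36,400.53… = A$93,023.58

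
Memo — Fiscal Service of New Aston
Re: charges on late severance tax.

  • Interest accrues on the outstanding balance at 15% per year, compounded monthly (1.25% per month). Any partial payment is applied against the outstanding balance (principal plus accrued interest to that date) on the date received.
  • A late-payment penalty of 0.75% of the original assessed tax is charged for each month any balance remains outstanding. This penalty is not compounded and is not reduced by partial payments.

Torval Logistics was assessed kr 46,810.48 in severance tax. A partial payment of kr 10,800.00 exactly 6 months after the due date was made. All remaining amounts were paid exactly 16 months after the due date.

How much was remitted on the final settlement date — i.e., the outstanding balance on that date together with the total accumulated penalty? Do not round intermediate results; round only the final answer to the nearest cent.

Balance at month 6: kr 46,810.4800 × (1 + 0.0125)^6 = kr 50,432.8238…
After kr 10,800.00 payment: kr 50,432.8238… − kr 10,800.00 = kr 39,632.8238…
Balance at month 16: kr 39,632.8238… × (1 + 0.0125)^10 = kr 44,875.0903…
Penalty: 16 × 0.75% × kr 46,810.48 = kr 5,617.26…
Final settlement = outstanding balance + penalty = kr 44,875.0903… + kr 5,617.26… = kr 50,492.35

kr 50,492.35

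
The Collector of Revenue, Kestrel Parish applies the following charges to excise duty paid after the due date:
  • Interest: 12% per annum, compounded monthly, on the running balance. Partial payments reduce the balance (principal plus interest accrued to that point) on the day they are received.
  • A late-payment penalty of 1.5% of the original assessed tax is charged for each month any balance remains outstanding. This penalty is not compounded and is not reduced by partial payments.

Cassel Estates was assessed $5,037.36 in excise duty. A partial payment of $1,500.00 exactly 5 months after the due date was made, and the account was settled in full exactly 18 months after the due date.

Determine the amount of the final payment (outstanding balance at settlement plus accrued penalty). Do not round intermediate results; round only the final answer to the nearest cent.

$5,678.37

Monthly rate = 12% ÷ 12 = 1%
Balance at month 5: $5,037.3600 × (1 + 0.01)^5 = $5,294.3160…
After $1,500.00 payment: $5,294.3160… − $1,500.00 = $3,794.3160…
Balance at month 18: $3,794.3160… × (1 + 0.01)^13 = $4,318.2855…
Penalty: 18 × 1.5% × $5,037.36 = $1,360.09…
Final settlement = outstanding balance + penalty = $4,318.2855… + $1,360.09… = $5,678.37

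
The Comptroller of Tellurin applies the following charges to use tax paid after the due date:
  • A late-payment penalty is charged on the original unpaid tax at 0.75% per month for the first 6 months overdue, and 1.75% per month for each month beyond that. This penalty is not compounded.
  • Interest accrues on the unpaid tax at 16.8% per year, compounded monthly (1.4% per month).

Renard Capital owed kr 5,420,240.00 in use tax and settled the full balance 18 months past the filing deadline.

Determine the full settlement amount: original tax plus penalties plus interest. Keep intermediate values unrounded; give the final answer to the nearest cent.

Penalty, months 1–6: 6 × 0.75% × kr 5,420,240.00 = kr 243,910.80
Penalty, months 7–18: 12 × 1.75% × kr 5,420,240.00 = kr 1,138,250.40
Interest: kr 5,420,240.00 × ((1 + 0.014)^18 − 1) = kr 5,420,240.00 × 0.2843494… = kr 1,541,242.0365…
Total = kr 5,420,240.00 + kr 1,382,161.2000 + kr 1,541,242.0365… = kr 8,343,643.24

kr 8,343,643.24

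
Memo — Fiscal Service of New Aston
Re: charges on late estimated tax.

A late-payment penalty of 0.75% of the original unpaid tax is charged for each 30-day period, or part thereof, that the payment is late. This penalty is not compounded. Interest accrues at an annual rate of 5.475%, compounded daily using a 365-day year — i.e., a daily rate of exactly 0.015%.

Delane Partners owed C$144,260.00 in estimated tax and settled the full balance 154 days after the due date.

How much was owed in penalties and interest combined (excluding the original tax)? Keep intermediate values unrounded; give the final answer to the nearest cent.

Penalty periods: ⌈154/30⌉ = 6; penalty = 6 × 0.75% × C$144,260.00 = C$6,491.70
Interest: C$144,260.00 × ((1 + 0.00015)^154 − 1) = C$144,260.00 × 0.02336710… = C$3,370.9376…
Penalties + interest = C$6,491.7000 + C$3,370.9376… = C$9,862.64

C$9,862.64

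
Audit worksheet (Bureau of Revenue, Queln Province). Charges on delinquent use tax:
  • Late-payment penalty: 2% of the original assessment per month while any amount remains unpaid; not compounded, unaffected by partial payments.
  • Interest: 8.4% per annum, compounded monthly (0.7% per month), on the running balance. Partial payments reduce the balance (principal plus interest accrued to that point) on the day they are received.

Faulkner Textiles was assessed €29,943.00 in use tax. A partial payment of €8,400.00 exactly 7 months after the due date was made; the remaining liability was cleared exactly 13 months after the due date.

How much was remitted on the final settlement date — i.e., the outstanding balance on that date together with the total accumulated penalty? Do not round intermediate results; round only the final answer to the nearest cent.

Balance at month 7: €29,943.0000 × (1 + 0.007)^7 = €31,441.3803…
After €8,400.00 payment: €31,441.3803… − €8,400.00 = €23,041.3803…
Balance at month 13: €23,041.3803… × (1 + 0.007)^6 = €24,026.2126…
Penalty: 13 × 2% × €29,943.00 = €7,785.18
Final settlement = outstanding balance + penalty = €24,026.2126… + €7,785.18 = €31,811.39

€31,811.39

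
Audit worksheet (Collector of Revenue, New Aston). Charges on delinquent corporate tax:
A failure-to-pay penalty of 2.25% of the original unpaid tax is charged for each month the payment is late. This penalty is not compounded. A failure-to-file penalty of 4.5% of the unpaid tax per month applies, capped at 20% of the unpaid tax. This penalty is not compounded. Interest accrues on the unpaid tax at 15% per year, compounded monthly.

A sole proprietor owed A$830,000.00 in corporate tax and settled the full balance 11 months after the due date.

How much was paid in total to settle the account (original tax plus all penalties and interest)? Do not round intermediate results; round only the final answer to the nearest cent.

Failure-to-file: 11 × 4.5% × A$830,000.00 = A$410,850.00, capped at 20% × A$830,000.00 = A$166,000.00
Failure-to-pay penalty = 2.25% × A$830,000.00 × 11 mo = A$205,425.00
Interest (15%/yr ÷ 12 = 1.25%/month): A$830,000.00 × ((1 + 0.0125)^11 − 1) = A$121,532.0985…
Total = A$830,000.00 + A$371,425.0000 + A$121,532.0985… = A$1,322,957.10

A$1,322,957.10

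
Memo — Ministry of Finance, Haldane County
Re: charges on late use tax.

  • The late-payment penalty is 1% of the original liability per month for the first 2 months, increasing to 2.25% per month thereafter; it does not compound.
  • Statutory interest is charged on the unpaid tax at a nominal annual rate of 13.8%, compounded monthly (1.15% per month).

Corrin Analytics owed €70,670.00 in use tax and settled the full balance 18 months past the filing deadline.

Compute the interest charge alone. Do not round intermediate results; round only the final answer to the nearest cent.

Interest: €70,670.00 × ((1 + 0.0115)^18 − 1) = €70,670.00 × 0.2285306… = €16,150.2554…

€16,150.26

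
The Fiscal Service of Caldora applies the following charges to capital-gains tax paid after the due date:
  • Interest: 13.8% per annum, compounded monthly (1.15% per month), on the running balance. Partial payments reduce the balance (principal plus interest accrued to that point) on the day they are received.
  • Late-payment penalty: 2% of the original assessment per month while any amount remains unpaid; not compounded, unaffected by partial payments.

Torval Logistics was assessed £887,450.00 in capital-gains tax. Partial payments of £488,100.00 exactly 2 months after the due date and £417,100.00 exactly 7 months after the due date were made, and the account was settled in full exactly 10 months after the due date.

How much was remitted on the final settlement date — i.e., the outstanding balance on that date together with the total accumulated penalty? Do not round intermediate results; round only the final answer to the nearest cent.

Balance at month 2: £887,450.0000 × (1 + 0.0115)^2 = £907,978.7153…
After £488,100.00 payment: £907,978.7153… − £488,100.00 = £419,878.7153…
Balance at month 7: £419,878.7153… × (1 + 0.0115)^5 = £444,583.4536…
After £417,100.00 payment: £444,583.4536… − £417,100.00 = £27,483.4536…
Balance at month 10: £27,483.4536… × (1 + 0.0115)^3 = £28,442.5786…
Penalty: 10 × 2% × £887,450.00 = £177,490.00
Final settlement = outstanding balance + penalty = £28,442.5786… + £177,490.00 = £205,932.58

£205,932.58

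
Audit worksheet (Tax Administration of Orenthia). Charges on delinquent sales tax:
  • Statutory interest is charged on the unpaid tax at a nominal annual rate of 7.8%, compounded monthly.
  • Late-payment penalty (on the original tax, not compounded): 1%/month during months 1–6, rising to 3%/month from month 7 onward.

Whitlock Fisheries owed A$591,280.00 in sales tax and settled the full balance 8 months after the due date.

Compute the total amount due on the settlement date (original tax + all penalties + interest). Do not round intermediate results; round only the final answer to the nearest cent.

A$693,688.81

Penalty, months 1–6: 6 × 1% × A$591,280.00 = A$35,476.80
Penalty, months 7–8: 2 × 3% × A$591,280.00 = A$35,476.80
Interest (7.8%/yr ÷ 12 = 0.65%/month): A$591,280.00 × ((1 + 0.0065)^8 − 1) = A$31,455.2118…
Total = A$591,280.00 + A$70,953.6000 + A$31,455.2118… = A$693,688.81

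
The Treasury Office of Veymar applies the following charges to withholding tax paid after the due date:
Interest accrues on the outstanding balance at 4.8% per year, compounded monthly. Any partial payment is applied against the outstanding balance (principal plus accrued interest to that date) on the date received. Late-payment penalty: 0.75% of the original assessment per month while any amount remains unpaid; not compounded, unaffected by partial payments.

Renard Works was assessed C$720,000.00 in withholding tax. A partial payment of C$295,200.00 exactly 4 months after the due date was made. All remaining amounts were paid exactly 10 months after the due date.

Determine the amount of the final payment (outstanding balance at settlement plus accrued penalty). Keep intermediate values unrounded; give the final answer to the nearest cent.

Monthly rate = 4.8% ÷ 12 = 0.4%
Balance at month 4: C$720,000.0000 × (1 + 0.004)^4 = C$731,589.3045…
After C$295,200.00 payment: C$731,589.3045… − C$295,200.00 = C$436,389.3045…
Balance at month 10: C$436,389.3045… × (1 + 0.004)^6 = C$446,967.9415…
Penalty: 10 × 0.75% × C$720,000.00 = C$54,000.00
Final settlement = outstanding balance + penalty = C$446,967.9415… + C$54,000.00 = C$500,967.94

C$500,967.94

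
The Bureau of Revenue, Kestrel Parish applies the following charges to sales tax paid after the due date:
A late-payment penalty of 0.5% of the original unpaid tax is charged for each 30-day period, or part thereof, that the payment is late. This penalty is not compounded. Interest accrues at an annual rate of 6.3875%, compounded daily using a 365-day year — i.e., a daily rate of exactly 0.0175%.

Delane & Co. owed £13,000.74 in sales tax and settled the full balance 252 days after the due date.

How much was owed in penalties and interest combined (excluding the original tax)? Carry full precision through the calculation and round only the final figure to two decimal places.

Penalty periods: ⌈252/30⌉ = 9; penalty = 9 × 0.5% × £13,000.74 = £585.03…
Interest: £13,000.74 × ((1 + 0.000175)^252 − 1) = £13,000.74 × 0.04508283… = £586.1101…
Penalties + interest = £585.0333 + £586.1101… = £1,171.14

£1,171.14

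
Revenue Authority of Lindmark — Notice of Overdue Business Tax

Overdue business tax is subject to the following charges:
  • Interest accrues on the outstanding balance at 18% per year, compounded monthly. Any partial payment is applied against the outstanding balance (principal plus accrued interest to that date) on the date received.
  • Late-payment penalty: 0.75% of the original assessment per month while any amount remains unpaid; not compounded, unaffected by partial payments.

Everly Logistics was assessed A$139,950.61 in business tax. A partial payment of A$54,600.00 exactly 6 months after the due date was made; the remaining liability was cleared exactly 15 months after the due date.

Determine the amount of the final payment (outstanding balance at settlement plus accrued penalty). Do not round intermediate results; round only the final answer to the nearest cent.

A$128,286.09

Monthly rate = 18% ÷ 12 = 1.5%
Balance at month 6: A$139,950.6100 × (1 + 0.015)^6 = A$153,028.0518…
After A$54,600.00 payment: A$153,028.0518… − A$54,600.00 = A$98,428.0518…
Balance at month 15: A$98,428.0518… × (1 + 0.015)^9 = A$112,541.6477…
Penalty: 15 × 0.75% × A$139,950.61 = A$15,744.44…
Final settlement = outstanding balance + penalty = A$112,541.6477… + A$15,744.44… = A$128,286.09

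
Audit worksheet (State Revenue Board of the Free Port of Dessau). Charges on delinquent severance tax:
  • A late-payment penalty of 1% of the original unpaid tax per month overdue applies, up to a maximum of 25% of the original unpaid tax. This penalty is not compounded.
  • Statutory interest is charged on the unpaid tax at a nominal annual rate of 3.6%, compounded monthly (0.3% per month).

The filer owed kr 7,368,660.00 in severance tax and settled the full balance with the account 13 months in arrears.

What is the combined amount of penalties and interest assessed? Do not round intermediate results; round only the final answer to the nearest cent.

Penalty: 13 × 1% × kr 7,368,660.00 = kr 957,925.80 (below the 25% cap of kr 1,842,165.00)
Interest: kr 7,368,660.00 × ((1 + 0.003)^13 − 1) = kr 7,368,660.00 × 0.0397098… = kr 292,607.8692…
Penalties + interest = kr 957,925.8000 + kr 292,607.8692… = kr 1,250,533.67

kr 1,250,533.67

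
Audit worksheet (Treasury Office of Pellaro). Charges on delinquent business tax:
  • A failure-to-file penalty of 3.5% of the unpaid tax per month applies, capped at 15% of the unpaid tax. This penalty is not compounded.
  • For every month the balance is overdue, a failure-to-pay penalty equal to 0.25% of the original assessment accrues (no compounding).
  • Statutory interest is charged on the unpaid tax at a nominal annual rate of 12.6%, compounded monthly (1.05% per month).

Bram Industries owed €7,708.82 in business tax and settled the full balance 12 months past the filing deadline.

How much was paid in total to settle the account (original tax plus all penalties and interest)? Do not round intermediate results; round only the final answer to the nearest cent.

Failure-to-file: 12 × 3.5% × €7,708.82 = €3,237.70…, capped at 15% × €7,708.82 = €1,156.32…
Failure-to-pay penalty = 0.25% × €7,708.82 × 12 mo = €231.26…
Interest: €7,708.82 × ((1 + 0.0105)^12 − 1) = €7,708.82 × 0.1335373… = €1,029.4150…
Total = €7,708.82 + €1,387.5876 + €1,029.4150… = €10,125.82

€10,125.82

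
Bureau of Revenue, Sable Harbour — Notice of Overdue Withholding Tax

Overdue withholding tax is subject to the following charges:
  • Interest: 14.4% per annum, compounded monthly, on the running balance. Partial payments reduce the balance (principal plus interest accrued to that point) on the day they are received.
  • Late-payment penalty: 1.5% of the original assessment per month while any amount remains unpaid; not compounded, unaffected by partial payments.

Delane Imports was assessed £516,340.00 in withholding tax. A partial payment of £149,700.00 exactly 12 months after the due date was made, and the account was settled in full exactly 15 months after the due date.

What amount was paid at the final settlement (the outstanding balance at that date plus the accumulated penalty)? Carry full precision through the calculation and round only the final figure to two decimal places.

Monthly rate = 14.4% ÷ 12 = 1.2%
Balance at month 12: £516,340.0000 × (1 + 0.012)^12 = £595,801.9503…
After £149,700.00 payment: £595,801.9503… − £149,700.00 = £446,101.9503…
Balance at month 15: £446,101.9503… × (1 + 0.012)^3 = £462,355.1074…
Penalty: 15 × 1.5% × £516,340.00 = £116,176.50
Final settlement = outstanding balance + penalty = £462,355.1074… + £116,176.50 = £578,531.61

£578,531.61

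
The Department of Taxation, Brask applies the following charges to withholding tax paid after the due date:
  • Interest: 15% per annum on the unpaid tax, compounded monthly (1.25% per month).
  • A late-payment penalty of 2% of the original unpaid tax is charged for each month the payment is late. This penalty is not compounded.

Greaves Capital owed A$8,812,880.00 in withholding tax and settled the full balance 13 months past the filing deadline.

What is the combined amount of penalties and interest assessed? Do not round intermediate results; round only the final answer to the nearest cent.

A$3,835,928.95

Late-payment penalty = 2% × A$8,812,880.00 × 13 mo = A$2,291,348.80
Interest: A$8,812,880.00 × ((1 + 0.0125)^13 − 1) = A$8,812,880.00 × 0.1752639… = A$1,544,580.1526…
Penalties + interest = A$2,291,348.8000 + A$1,544,580.1526… = A$3,835,928.95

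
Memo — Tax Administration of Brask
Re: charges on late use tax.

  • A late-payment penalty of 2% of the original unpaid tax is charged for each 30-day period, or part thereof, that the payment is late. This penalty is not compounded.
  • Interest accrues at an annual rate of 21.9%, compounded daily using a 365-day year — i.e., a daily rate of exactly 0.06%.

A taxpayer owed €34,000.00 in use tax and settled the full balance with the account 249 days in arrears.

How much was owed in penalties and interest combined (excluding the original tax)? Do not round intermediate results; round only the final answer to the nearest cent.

€11,596.90

Penalty periods: ⌈249/30⌉ = 9; penalty = 9 × 2% × €34,000.00 = €6,120.00
Interest: €34,000.00 × ((1 + 0.0006)^249 − 1) = €34,000.00 × 0.16108533… = €5,476.9013…
Penalties + interest = €6,120.0000 + €5,476.9013… = €11,596.90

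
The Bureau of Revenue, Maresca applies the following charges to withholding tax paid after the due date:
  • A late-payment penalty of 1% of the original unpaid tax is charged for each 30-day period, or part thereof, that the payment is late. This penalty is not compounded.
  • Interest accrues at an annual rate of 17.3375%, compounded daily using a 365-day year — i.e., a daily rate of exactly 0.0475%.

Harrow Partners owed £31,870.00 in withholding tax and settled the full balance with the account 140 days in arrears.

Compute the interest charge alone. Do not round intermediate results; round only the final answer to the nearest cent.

Interest: £31,870.00 × ((1 + 0.000475)^140 − 1) = £31,870.00 × 0.06874409… = £2,190.8741…

£2,190.87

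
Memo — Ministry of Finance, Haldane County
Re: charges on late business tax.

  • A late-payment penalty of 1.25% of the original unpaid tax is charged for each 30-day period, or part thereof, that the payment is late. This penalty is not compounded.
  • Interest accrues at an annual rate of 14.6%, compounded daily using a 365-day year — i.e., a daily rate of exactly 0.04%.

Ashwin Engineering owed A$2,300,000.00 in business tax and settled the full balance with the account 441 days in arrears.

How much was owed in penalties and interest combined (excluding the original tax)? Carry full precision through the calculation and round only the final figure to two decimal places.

A$874,858.03

Penalty periods: ⌈441/30⌉ = 15; penalty = 15 × 1.25% × A$2,300,000.00 = A$431,250.00
Interest: A$2,300,000.00 × ((1 + 0.0004)^441 − 1) = A$2,300,000.00 × 0.19287306… = A$443,608.0270…
Penalties + interest = A$431,250.0000 + A$443,608.0270… = A$874,858.03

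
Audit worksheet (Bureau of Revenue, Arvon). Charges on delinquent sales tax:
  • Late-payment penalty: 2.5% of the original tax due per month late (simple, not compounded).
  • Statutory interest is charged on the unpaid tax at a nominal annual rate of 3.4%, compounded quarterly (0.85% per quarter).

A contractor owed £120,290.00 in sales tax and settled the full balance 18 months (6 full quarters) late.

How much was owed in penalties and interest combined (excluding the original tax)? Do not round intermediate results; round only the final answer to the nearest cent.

Late-payment penalty = 2.5% × £120,290.00 × 18 mo = £54,130.50
Interest: £120,290.00 × ((1 + 0.0085)^6 − 1) = £120,290.00 × 0.0520961… = £6,266.6412…
Penalties + interest = £54,130.5000 + £6,266.6412… = £60,397.14

£60,397.14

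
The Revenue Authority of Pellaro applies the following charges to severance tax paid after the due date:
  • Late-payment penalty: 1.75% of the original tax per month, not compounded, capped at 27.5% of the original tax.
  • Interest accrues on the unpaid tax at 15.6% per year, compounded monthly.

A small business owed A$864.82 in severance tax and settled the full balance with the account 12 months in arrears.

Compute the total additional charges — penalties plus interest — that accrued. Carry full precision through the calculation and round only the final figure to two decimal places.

A$326.60

Penalty: 12 × 1.75% × A$864.82 = A$181.61… (below the 27.5% cap of A$237.83…)
Interest (15.6%/yr ÷ 12 = 1.3%/month): A$864.82 × ((1 + 0.013)^12 − 1) = A$144.9886…
Penalties + interest = A$181.6122 + A$144.9886… = A$326.60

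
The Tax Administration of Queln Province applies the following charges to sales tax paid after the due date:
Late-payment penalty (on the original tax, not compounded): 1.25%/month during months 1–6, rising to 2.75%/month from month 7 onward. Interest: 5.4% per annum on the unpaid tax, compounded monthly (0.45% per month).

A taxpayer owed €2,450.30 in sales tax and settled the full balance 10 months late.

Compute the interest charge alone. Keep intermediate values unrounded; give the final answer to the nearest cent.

€112.52

Interest: €2,450.30 × ((1 + 0.0045)^10 − 1) = €2,450.30 × 0.0459223… = €112.5233…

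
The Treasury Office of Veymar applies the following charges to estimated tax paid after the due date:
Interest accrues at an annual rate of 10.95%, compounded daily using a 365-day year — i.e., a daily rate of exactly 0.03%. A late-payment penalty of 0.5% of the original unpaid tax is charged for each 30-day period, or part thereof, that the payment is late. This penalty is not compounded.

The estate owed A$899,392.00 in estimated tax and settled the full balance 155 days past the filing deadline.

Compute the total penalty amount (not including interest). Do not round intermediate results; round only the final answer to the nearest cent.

A$26,981.76

Penalty periods: ⌈155/30⌉ = 6; penalty = 6 × 0.5% × A$899,392.00 = A$26,981.76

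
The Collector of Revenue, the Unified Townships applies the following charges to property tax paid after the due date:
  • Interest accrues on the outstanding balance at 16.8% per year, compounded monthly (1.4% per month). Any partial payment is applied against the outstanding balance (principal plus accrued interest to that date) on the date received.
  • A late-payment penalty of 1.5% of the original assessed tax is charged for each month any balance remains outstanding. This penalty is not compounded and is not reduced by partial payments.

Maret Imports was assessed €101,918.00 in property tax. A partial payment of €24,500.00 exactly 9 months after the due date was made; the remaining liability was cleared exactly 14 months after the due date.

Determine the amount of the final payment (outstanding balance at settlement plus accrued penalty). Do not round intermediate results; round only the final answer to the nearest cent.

Balance at month 9: €101,918.0000 × (1 + 0.014)^9 = €115,502.7934…
After €24,500.00 payment: €115,502.7934… − €24,500.00 = €91,002.7934…
Balance at month 14: €91,002.7934… × (1 + 0.014)^5 = €97,553.8691…
Penalty: 14 × 1.5% × €101,918.00 = €21,402.78
Final settlement = outstanding balance + penalty = €97,553.8691… + €21,402.78 = €118,956.65

€118,956.65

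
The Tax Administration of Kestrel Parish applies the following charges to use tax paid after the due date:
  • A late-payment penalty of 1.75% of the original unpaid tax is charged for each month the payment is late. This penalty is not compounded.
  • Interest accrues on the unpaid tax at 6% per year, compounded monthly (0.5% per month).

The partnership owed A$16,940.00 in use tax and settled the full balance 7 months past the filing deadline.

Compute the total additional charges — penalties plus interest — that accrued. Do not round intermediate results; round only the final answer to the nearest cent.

A$2,677.02

Late-payment penalty = 1.75% × A$16,940.00 × 7 mo = A$2,075.15
Interest: A$16,940.00 × ((1 + 0.005)^7 − 1) = A$16,940.00 × 0.0355294… = A$601.8680…
Penalties + interest = A$2,075.1500 + A$601.8680… = A$2,677.02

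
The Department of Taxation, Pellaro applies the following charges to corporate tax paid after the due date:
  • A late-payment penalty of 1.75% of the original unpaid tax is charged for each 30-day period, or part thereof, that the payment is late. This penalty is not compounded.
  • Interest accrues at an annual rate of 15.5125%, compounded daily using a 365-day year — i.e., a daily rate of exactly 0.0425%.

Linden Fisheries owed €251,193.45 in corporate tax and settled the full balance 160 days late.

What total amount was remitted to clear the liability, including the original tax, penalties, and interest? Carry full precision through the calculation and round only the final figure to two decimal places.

€295,240.18

Penalty periods: ⌈160/30⌉ = 6; penalty = 6 × 1.75% × €251,193.45 = €26,375.31…
Interest: €251,193.45 × ((1 + 0.000425)^160 − 1) = €251,193.45 × 0.07034985… = €17,671.4206…
Total = €251,193.45 + €26,375.3123… + €17,671.4206… = €295,240.18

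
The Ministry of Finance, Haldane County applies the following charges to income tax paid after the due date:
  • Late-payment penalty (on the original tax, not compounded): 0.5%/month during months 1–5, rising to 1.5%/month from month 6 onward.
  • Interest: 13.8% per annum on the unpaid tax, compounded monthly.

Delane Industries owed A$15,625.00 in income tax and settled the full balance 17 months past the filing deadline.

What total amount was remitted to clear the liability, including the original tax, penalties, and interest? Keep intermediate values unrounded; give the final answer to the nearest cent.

A$22,180.67

Penalty, months 1–5: 5 × 0.5% × A$15,625.00 = A$390.63…
Penalty, months 6–17: 12 × 1.5% × A$15,625.00 = A$2,812.50
Interest (13.8%/yr ÷ 12 = 1.15%/month): A$15,625.00 × ((1 + 0.0115)^17 − 1) = A$3,352.5484…
Total = A$15,625.00 + A$3,203.1250 + A$3,352.5484… = A$22,180.67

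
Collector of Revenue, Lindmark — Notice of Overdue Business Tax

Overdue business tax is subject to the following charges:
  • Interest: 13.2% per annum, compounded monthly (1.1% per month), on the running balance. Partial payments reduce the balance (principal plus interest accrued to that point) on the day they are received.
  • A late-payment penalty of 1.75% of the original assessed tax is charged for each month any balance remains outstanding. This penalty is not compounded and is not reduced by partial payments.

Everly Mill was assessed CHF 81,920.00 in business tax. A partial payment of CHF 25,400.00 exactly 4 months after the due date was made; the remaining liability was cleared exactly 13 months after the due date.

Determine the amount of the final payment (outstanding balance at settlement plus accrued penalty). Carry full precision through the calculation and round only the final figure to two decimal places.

CHF 85,048.45

Balance at month 4: CHF 81,920.0000 × (1 + 0.011)^4 = CHF 85,584.3913…
After CHF 25,400.00 payment: CHF 85,584.3913… − CHF 25,400.00 = CHF 60,184.3913…
Balance at month 13: CHF 60,184.3913… × (1 + 0.011)^9 = CHF 66,411.6503…
Penalty: 13 × 1.75% × CHF 81,920.00 = CHF 18,636.80
Final settlement = outstanding balance + penalty = CHF 66,411.6503… + CHF 18,636.80 = CHF 85,048.45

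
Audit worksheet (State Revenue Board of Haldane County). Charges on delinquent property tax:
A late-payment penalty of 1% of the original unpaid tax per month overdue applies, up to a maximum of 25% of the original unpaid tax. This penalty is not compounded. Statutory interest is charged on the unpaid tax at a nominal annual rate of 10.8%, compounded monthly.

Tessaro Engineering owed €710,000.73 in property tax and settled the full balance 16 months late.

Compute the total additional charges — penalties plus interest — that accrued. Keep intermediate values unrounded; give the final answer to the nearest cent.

Penalty: 16 × 1% × €710,000.73 = €113,600.12… (below the 25% cap of €177,500.18…)
Interest (10.8%/yr ÷ 12 = 0.9%/month): €710,000.73 × ((1 + 0.009)^16 − 1) = €109,439.8272…
Penalties + interest = €113,600.1168 + €109,439.8272… = €223,039.94

€223,039.94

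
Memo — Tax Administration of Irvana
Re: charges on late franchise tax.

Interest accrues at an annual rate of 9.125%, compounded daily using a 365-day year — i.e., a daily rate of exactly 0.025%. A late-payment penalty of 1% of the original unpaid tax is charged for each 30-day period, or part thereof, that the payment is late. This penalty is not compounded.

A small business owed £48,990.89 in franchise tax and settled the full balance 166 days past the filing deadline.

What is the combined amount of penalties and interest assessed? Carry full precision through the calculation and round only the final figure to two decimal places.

Penalty periods: ⌈166/30⌉ = 6; penalty = 6 × 1% × £48,990.89 = £2,939.45…
Interest: £48,990.89 × ((1 + 0.00025)^166 − 1) = £48,990.89 × 0.04236776… = £2,075.6340…
Penalties + interest = £2,939.4534 + £2,075.6340… = £5,015.09

£5,015.09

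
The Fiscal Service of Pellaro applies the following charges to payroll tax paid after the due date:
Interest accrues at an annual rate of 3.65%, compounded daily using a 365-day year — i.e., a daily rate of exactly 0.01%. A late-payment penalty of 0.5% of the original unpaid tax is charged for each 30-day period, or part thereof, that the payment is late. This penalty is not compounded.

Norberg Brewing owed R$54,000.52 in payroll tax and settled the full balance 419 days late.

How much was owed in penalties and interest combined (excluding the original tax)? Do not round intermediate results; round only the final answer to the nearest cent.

Penalty periods: ⌈419/30⌉ = 14; penalty = 14 × 0.5% × R$54,000.52 = R$3,780.04…
Interest: R$54,000.52 × ((1 + 0.0001)^419 − 1) = R$54,000.52 × 0.04278801… = R$2,310.5748…
Penalties + interest = R$3,780.0364 + R$2,310.5748… = R$6,090.61

R$6,090.61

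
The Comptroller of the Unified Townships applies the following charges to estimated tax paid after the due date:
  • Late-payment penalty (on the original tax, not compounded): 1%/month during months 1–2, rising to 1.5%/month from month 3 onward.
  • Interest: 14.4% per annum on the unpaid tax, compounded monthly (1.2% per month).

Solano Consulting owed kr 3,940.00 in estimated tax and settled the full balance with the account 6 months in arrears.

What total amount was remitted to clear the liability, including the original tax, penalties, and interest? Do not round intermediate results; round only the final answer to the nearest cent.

kr 4,547.53

Penalty, months 1–2: 2 × 1% × kr 3,940.00 = kr 78.80
Penalty, months 3–6: 4 × 1.5% × kr 3,940.00 = kr 236.40
Interest: kr 3,940.00 × ((1 + 0.012)^6 − 1) = kr 3,940.00 × 0.0741949… = kr 292.3278…
Total = kr 3,940.00 + kr 315.2000 + kr 292.3278… = kr 4,547.53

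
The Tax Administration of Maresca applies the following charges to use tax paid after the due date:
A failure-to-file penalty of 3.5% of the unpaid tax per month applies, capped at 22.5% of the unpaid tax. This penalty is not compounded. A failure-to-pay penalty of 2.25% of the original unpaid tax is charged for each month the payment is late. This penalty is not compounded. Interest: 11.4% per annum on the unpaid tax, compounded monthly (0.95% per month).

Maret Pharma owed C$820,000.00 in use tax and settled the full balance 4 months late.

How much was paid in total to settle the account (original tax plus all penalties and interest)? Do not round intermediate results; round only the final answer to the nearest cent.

C$1,040,206.85

Failure-to-file: 4 × 3.5% × C$820,000.00 = C$114,800.00 (under the 22.5% cap)
Failure-to-pay penalty: 4 × 2.25% × C$820,000.00 = C$73,800.00
Interest: C$820,000.00 × ((1 + 0.0095)^4 − 1) = C$820,000.00 × 0.0385449… = C$31,606.8489…
Total = C$820,000.00 + C$188,600.0000 + C$31,606.8489… = C$1,040,206.85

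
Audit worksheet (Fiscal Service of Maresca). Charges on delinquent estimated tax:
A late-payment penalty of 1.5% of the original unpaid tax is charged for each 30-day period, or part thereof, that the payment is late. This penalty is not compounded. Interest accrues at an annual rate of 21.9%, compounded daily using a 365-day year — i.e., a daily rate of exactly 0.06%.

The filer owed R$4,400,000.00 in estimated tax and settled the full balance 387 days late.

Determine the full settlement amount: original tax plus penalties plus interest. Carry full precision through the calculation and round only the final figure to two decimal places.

R$6,407,650.26

Penalty periods: ⌈387/30⌉ = 13; penalty = 13 × 1.5% × R$4,400,000.00 = R$858,000.00
Interest: R$4,400,000.00 × ((1 + 0.0006)^387 − 1) = R$4,400,000.00 × 0.26128415… = R$1,149,650.2557…
Total = R$4,400,000.00 + R$858,000.0000 + R$1,149,650.2557… = R$6,407,650.26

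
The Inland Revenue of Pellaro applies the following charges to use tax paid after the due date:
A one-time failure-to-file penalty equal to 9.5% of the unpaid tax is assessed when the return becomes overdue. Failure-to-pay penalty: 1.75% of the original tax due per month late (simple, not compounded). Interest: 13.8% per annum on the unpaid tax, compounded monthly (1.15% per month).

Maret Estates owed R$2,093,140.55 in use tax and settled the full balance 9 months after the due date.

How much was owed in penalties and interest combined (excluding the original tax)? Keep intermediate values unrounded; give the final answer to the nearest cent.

R$755,395.55

Failure-to-file penalty: 9.5% × R$2,093,140.55 = R$198,848.35…
Failure-to-pay penalty = 1.75% × R$2,093,140.55 × 9 mo = R$329,669.64…
Interest: R$2,093,140.55 × ((1 + 0.0115)^9 − 1) = R$2,093,140.55 × 0.1083910… = R$226,877.5613…
Penalties + interest = R$528,517.9889… + R$226,877.5613… = R$755,395.55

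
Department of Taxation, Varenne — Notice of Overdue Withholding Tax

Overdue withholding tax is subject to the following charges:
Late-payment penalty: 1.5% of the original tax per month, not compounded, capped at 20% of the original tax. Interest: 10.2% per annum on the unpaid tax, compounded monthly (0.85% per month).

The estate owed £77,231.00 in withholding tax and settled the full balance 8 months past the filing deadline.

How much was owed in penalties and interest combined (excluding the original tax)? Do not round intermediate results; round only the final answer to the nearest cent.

Penalty: 8 × 1.5% × £77,231.00 = £9,267.72 (below the 20% cap of £15,446.20)
Interest: £77,231.00 × ((1 + 0.0085)^8 − 1) = £77,231.00 × 0.0700578… = £5,410.6308…
Penalties + interest = £9,267.7200 + £5,410.6308… = £14,678.35

£14,678.35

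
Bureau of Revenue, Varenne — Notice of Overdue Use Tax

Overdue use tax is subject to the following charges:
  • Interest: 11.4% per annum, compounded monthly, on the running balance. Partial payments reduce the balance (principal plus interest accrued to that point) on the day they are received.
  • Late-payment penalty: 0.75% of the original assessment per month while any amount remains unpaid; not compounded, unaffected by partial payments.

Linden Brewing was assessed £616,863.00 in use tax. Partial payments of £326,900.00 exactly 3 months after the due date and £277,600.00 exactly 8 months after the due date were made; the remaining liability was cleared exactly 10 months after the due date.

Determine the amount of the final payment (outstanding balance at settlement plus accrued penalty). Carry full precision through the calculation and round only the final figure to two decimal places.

Monthly rate = 11.4% ÷ 12 = 0.95%
Balance at month 3: £616,863.0000 × (1 + 0.0095)^3 = £634,611.1400…
After £326,900.00 payment: £634,611.1400… − £326,900.00 = £307,711.1400…
Balance at month 8: £307,711.1400… × (1 + 0.0095)^5 = £322,607.7793…
After £277,600.00 payment: £322,607.7793… − £277,600.00 = £45,007.7793…
Balance at month 10: £45,007.7793… × (1 + 0.0095)^2 = £45,866.9890…
Penalty: 10 × 0.75% × £616,863.00 = £46,264.73…
Final settlement = outstanding balance + penalty = £45,866.9890… + £46,264.73… = £92,131.71

£92,131.71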